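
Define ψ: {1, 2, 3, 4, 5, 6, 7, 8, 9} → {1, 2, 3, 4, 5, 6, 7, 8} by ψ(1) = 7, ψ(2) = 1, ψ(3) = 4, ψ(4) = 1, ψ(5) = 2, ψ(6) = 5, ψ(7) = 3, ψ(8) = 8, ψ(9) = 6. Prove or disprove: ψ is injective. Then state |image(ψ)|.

ψ(2) = 1 = ψ(4) with 2 ≠ 4, so ψ is not injective.
The image of ψ is {1, 2, 3, 4, 5, 6, 7, 8}, which has 8 elements.

8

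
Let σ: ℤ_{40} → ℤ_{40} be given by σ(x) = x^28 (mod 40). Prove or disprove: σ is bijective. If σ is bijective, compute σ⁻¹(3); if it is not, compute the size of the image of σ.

4

σ(1) = 1^28 = 1.
σ(3): Repeated squaring mod 40: 3^1 ≡ 3, 3^2 ≡ 3² = 9, 3^4 ≡ 9² = 81 ≡ 1, 3^8 ≡ 1² = 1, 3^16 ≡ 1² = 1. Since 28 = 16 + 8 + 4, 3^28 ≡ 1·1·1: 1·1 = 1, then 1·1 = 1. So 3^28 ≡ 1 (mod 40).
So σ(1) = σ(3) = 1 while 1 ≠ 3, hence σ is not injective, hence not bijective.
Since σ is not bijective, we determine |image(σ)|. Computing x^28 mod 40 for each x (by repeated squaring, reducing mod 40 at every step), the values σ(0), σ(1), …, σ(39) are: 0, 1, 16, 1, 16, 25, 16, 1, 16, 1, 0, 1, 16, 1, 16, 25, 16, 1, 16, 1, 0, 1, 16, 1, 16, 25, 16, 1, 16, 1, 0, 1, 16, 1, 16, 25, 16, 1, 16, 1.
The distinct values are {0, 1, 16, 25}; there are 4 of them.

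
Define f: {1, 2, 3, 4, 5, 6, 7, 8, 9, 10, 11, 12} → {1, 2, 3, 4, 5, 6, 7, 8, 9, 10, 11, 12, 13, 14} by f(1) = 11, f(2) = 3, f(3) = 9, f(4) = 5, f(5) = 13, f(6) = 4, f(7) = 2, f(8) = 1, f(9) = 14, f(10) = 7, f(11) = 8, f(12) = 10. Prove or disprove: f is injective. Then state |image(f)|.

12

The values f(1), …, f(12) are 11, 3, 9, 5, 13, 4, 2, 1, 14, 7, 8, 10 — all distinct.
So f(a) = f(b) only when a = b, and f is injective.
The image of f is {1, 2, 3, 4, 5, 7, 8, 9, 10, 11, 13, 14}, which has 12 elements.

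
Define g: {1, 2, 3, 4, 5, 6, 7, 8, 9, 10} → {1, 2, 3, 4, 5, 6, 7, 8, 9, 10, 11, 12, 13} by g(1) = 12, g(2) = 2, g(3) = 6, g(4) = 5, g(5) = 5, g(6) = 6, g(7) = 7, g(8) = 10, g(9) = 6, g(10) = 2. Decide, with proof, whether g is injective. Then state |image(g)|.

6

g(4) = 5 = g(5) with 4 ≠ 5, so g is not injective.
The image of g is {2, 5, 6, 7, 10, 12}, which has 6 elements.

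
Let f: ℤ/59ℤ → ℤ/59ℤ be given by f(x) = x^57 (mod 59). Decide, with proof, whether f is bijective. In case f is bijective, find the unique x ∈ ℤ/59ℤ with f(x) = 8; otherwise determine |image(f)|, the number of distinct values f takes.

Since 59 is prime, the nonzero elements of ℤ/59ℤ form a cyclic group of order 58.
As gcd(57, 58) = 1, raising to the 57th power is a bijection on this group: if s^57 ≡ t^57 then (st^{−1})^57 = 1, and the only element of order dividing gcd(57, 58) = 1 is 1, so s = t.
With f(0) = 0 this makes f injective on all of ℤ/59ℤ, hence bijective (finite equal-size domain and codomain). In particular f is bijective.
Since f is bijective, we find the preimage of 8. The inverse of x ↦ x^57 on (ℤ/59ℤ)^× is x ↦ x^57, because 57·57 = 3249 = 56·58 + 1 ≡ 1 (mod 58) and x^{58} = 1 for x ≠ 0 (Fermat). So f⁻¹(8) = 8^57 mod 59.
Repeated squaring mod 59: 8^1 ≡ 8, 8^2 ≡ 8² = 64 ≡ 5, 8^4 ≡ 5² = 25, 8^8 ≡ 25² = 625 ≡ 35, 8^16 ≡ 35² = 1225 ≡ 45, 8^32 ≡ 45² = 2025 ≡ 19. Since 57 = 32 + 16 + 8 + 1, 8^57 ≡ 19·45·35·8: 19·45 = 855 ≡ 29, then 29·35 = 1015 ≡ 12, then 12·8 = 96 ≡ 37. So 8^57 ≡ 37 (mod 59).
Hence f⁻¹(8) = 37.

37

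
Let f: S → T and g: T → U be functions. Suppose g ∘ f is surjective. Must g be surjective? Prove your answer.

Let c ∈ U. Since g ∘ f is surjective, some a ∈ S has g(f(a)) = c. Then b = f(a) ∈ T satisfies g(b) = c. So g is surjective.

surjective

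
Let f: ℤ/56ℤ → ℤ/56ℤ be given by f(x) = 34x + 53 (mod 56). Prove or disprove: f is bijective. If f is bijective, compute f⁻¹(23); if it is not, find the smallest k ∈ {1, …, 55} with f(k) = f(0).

28

Recall that f is injective if f(u) = f(v) implies u = v.
We have gcd(34, 56) = 2 > 1. Taking u = 0 and v = 28: f(0) = 53 and f(28) = 34·28 + 53 = 1005 ≡ 53 (mod 56).
So f(0) = f(28) while 0 ≠ 28, hence f is not injective, hence not bijective.
Since f is not bijective, we find the least positive k with f(k) = f(0): this means 34k ≡ 0 (mod 56), i.e. 56 ∣ 34k. Since gcd(34, 56) = 2, dividing through by 2 this holds exactly when 28 ∣ 17k, and as gcd(17, 28) = 1, exactly when 28 ∣ k.
The smallest positive such k is 28.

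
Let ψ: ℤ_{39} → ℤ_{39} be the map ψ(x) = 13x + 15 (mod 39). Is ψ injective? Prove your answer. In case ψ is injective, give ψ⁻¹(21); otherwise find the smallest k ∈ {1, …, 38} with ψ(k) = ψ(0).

By definition, ψ is injective if ψ(x_1) = ψ(x_2) implies x_1 = x_2.
We have gcd(13, 39) = 13 > 1. Taking x_1 = 0 and x_2 = 3: ψ(0) = 15 and ψ(3) = 13·3 + 15 = 54 ≡ 15 (mod 39).
So ψ(0) = ψ(3) while 0 ≠ 3, thus ψ is not injective.
Since ψ is not injective, we find the least positive k with ψ(k) = ψ(0): this means 13k ≡ 0 (mod 39), i.e. 39 ∣ 13k. Since gcd(13, 39) = 13, dividing through by 13 this holds exactly when 3 ∣ k.
The smallest positive such k is 3.

3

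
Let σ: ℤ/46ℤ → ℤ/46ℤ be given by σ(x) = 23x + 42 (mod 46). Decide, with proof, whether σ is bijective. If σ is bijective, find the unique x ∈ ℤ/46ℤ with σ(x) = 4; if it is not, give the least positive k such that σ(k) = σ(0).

2

We have gcd(23, 46) = 23 > 1. Taking s = 0 and t = 2: σ(0) = 42 and σ(2) = 23·2 + 42 = 88 ≡ 42 (mod 46).
So σ(0) = σ(2) while 0 ≠ 2, so σ is not injective, hence not bijective.
Since σ is not bijective, we find the least positive k with σ(k) = σ(0): this means 23k ≡ 0 (mod 46), i.e. 46 ∣ 23k. Since gcd(23, 46) = 23, dividing through by 23 this holds exactly when 2 ∣ k.
The smallest positive such k is 2.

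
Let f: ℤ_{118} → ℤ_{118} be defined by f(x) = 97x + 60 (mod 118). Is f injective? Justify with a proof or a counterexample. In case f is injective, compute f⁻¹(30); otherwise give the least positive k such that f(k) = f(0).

52

Recall: f is injective if f(s) = f(t) implies s = t.
Suppose f(s) = f(t) in ℤ_{118}. Then 97s + 60 ≡ 97t + 60 (mod 118), so 97(s − t) ≡ 0 (mod 118).
Since gcd(97, 118) = 1, 97 is invertible modulo 118, so s − t ≡ 0 (mod 118), i.e. s = t.
Therefore f is injective.
We now compute 97⁻¹ mod 118 explicitly. Euclid's algorithm: 118 = 1·97 + 21, 97 = 4·21 + 13, 21 = 1·13 + 8, 13 = 1·8 + 5, 8 = 1·5 + 3, 5 = 1·3 + 2, 3 = 1·2 + 1; back-substituting gives 1 = 73·97 − 60·118, so 97⁻¹ ≡ 73 (mod 118).
Since f is injective, we compute f⁻¹(30): solve 97x + 60 ≡ 30 (mod 118), i.e. 97x ≡ 88 (mod 118).
Multiplying by 97⁻¹ = 73 gives x ≡ 73·88 = 6424 = 54·118 + 52 ≡ 52 (mod 118).
Check: f(52) = 97·52 + 60 = 5104 = 43·118 + 30 ≡ 30 (mod 118).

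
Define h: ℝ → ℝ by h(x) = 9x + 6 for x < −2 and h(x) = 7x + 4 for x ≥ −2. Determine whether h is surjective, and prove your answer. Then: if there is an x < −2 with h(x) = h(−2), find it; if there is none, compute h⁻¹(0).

Both pieces are strictly increasing (slopes 9 and 7), so each is injective on its own interval.
The left piece maps (−∞, −2) onto (−∞, −12); the right piece maps [−2, ∞) onto [−10, ∞).
The union (−∞, −12) ∪ [−10, ∞) omits the interval between −12 and −10; in particular −12 has no preimage. So h is not surjective.
Because the two images are disjoint, no x < −2 has h(x) = h(−2), so we compute h⁻¹(0): 0 lies in [−10, ∞), so solve 7x + 4 = 0: x = (0 − 4)/7 = −4/7.

-4/7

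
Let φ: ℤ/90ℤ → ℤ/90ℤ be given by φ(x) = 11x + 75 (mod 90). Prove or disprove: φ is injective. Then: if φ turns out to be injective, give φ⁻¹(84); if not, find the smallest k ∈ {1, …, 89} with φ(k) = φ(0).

9

If φ(a) = φ(b), then 11a ≡ 11b (mod 90). Because gcd(11, 90) = 1, we may cancel 11 to get a ≡ b (mod 90).
Thus φ is injective.
We now compute 11⁻¹ mod 90 explicitly. Euclid's algorithm: 90 = 8·11 + 2, 11 = 5·2 + 1; back-substituting gives 1 = 41·11 − 5·90, so 11⁻¹ ≡ 41 (mod 90).
Since φ is injective, we find φ⁻¹(84): we need 11x ≡ 84 − 75 ≡ 9 (mod 90). Using 11⁻¹ = 41: x ≡ 41·9 = 369 = 4·90 + 9, so x = 9.
Check: φ(9) = 11·9 + 75 = 174 = 1·90 + 84 ≡ 84 (mod 90).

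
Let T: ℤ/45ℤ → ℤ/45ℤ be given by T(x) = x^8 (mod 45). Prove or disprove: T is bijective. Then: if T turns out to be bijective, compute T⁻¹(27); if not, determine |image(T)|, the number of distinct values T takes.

T(3): Repeated squaring mod 45: 3^1 ≡ 3, 3^2 ≡ 3² = 9, 3^4 ≡ 9² = 81 ≡ 36, 3^8 ≡ 36² = 1296 ≡ 36. So 3^8 ≡ 36 (mod 45).
T(6): Repeated squaring mod 45: 6^1 ≡ 6, 6^2 ≡ 6² = 36, 6^4 ≡ 36² = 1296 ≡ 36, 6^8 ≡ 36² = 1296 ≡ 36. So 6^8 ≡ 36 (mod 45).
So T(3) = T(6) = 36 while 3 ≠ 6, therefore T is not injective, hence not bijective.
Since T is not bijective, we determine |image(T)|. Computing x^8 mod 45 for each x (by repeated squaring, reducing mod 45 at every step), the values T(0), T(1), …, T(44) are: 0, 1, 31, 36, 16, 25, 36, 31, 1, 36, 10, 31, 36, 16, 16, 0, 31, 1, 36, 1, 40, 36, 16, 16, 36, 40, 1, 36, 1, 31, 0, 16, 16, 36, 31, 10, 36, 1, 31, 36, 25, 16, 36, 31, 1.
The distinct values are {0, 1, 10, 16, 25, 31, 36, 40}; there are 8 of them.

8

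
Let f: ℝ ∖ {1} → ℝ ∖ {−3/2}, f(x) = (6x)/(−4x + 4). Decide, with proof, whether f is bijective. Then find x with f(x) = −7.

Suppose f(u) = f(v). Cross-multiplying: (6u)(−4v + 4) = (6v)(−4u + 4).
Expanding both sides and cancelling the symmetric terms leaves 24·(u − v) = 0. Since 24 ≠ 0, u = v. Hence f is injective.
For any y ≠ −3/2, solving y(−4x + 4) = 6x for x gives a well-defined x ≠ 1. So f is surjective.
Thus f is bijective.
Solving f(x) = −7: cross-multiplying gives 6x = −7(−4x + 4), which rearranges to −22x = −28, so x = 14/11.

14/11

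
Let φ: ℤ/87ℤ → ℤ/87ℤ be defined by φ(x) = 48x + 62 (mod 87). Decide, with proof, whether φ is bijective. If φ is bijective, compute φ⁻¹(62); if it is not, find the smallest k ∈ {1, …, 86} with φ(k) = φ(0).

29

Recall that injectivity means: for all s, t in the domain, φ(s) = φ(t) implies s = t.
We have gcd(48, 87) = 3 > 1. Taking s = 0 and t = 29: φ(0) = 62 and φ(29) = 48·29 + 62 = 1454 ≡ 62 (mod 87).
So φ(0) = φ(29) while 0 ≠ 29, so φ is not injective, hence not bijective.
Since φ is not bijective, we find the least positive k with φ(k) = φ(0): this means 48k ≡ 0 (mod 87), i.e. 87 ∣ 48k. Since gcd(48, 87) = 3, dividing through by 3 this holds exactly when 29 ∣ 16k, and as gcd(16, 29) = 1, exactly when 29 ∣ k.
The smallest positive such k is 29.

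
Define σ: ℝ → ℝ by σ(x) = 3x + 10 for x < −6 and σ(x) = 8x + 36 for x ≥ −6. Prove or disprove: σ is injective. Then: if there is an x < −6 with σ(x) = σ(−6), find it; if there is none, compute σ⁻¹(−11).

-22/3

Both pieces are strictly increasing (slopes 3 and 8), so each is injective on its own interval.
The left piece maps (−∞, −6) onto (−∞, −8); the right piece maps [−6, ∞) onto [−12, ∞).
These images overlap. In particular σ(−6) = −12 (right piece), and solving 3x + 10 = −12 on the left piece gives x = −22/3 < −6.
So σ(−22/3) = σ(−6) with −22/3 ≠ −6, and σ is not injective. This x = −22/3 is the requested value below −6.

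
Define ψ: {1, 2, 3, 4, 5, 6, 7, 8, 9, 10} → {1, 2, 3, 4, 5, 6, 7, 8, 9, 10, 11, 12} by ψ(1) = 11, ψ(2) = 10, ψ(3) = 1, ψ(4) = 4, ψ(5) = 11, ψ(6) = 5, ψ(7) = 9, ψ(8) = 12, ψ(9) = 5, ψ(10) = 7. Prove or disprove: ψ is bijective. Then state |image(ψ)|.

8

ψ(1) = 11 = ψ(5) with 1 ≠ 5, so ψ is not injective, hence not bijective.
The image of ψ is {1, 4, 5, 7, 9, 10, 11, 12}, which has 8 elements.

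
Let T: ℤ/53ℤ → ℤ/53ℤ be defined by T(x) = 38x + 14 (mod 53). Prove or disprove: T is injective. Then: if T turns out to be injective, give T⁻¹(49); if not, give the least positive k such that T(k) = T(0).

33

Recall: T is injective if T(a) = T(b) implies a = b.
If T(a) = T(b), then 38a ≡ 38b (mod 53). Because gcd(38, 53) = 1, we may cancel 38 to get a ≡ b (mod 53).
Therefore T is injective.
We now compute 38⁻¹ mod 53 explicitly. Euclid's algorithm: 53 = 1·38 + 15, 38 = 2·15 + 8, 15 = 1·8 + 7, 8 = 1·7 + 1; back-substituting gives 1 = 7·38 − 5·53, so 38⁻¹ ≡ 7 (mod 53).
Since T is injective, we compute T⁻¹(49): solve 38x + 14 ≡ 49 (mod 53), i.e. 38x ≡ 35 (mod 53).
Multiplying by 38⁻¹ = 7 gives x ≡ 7·35 = 245 = 4·53 + 33 ≡ 33 (mod 53).
Check: T(33) = 38·33 + 14 = 1268 = 23·53 + 49 ≡ 49 (mod 53).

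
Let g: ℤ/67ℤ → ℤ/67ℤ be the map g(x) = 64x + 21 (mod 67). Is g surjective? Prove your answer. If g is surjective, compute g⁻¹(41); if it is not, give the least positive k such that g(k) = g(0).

38

By definition, g is surjective if every y in the codomain equals g(x) for some x in the domain.
Since gcd(64, 67) = 1, 64 is invertible modulo 67. Euclid's algorithm: 67 = 1·64 + 3, 64 = 21·3 + 1; back-substituting gives 1 = 22·64 − 21·67, so 64⁻¹ ≡ 22 (mod 67).
For any y ∈ ℤ/67ℤ, x = 22(y − 21) mod 67 satisfies g(x) = 64·22(y − 21) + 21 ≡ y (since 64·22 ≡ 1 mod 67). So every y has a preimage.
So g is surjective.
Since g is surjective, we compute g⁻¹(41): solve 64x + 21 ≡ 41 (mod 67), i.e. 64x ≡ 20 (mod 67).
Multiplying by 64⁻¹ = 22 gives x ≡ 22·20 = 440 = 6·67 + 38 ≡ 38 (mod 67).
Check: g(38) = 64·38 + 21 = 2453 = 36·67 + 41 ≡ 41 (mod 67).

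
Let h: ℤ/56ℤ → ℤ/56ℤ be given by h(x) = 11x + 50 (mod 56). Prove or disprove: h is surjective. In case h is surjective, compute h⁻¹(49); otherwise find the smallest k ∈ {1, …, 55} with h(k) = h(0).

Recall that h is surjective if every y in the codomain equals h(x) for some x in the domain.
Since gcd(11, 56) = 1, 11 is invertible modulo 56. Euclid's algorithm: 56 = 5·11 + 1; back-substituting gives 1 = 51·11 − 10·56, so 11⁻¹ ≡ 51 (mod 56).
Then y ↦ 51(y − 50) is a two-sided inverse to h, so every y ∈ ℤ/56ℤ has a preimage.
Thus h is surjective.
Since h is surjective, we find h⁻¹(49): we need 11x ≡ 49 − 50 ≡ 55 (mod 56). Using 11⁻¹ = 51: x ≡ 51·55 = 2805 = 50·56 + 5, so x = 5.
Check: h(5) = 11·5 + 50 = 105 = 1·56 + 49 ≡ 49 (mod 56).

5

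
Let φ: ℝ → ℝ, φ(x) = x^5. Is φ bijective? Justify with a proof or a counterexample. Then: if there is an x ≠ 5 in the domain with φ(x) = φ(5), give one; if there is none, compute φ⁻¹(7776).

On ℝ, x ↦ x^5 is strictly increasing (injective) and for any y ∈ ℝ the 5th root y^{1/5} lies in ℝ (surjective). So φ is bijective.
Since x ↦ x^5 is strictly increasing on ℝ, it is injective there, so no x ≠ 5 in the domain has φ(x) = φ(5). We therefore compute φ⁻¹(7776) = 7776^{1/5} = 6 (indeed 6^5 = 7776).

6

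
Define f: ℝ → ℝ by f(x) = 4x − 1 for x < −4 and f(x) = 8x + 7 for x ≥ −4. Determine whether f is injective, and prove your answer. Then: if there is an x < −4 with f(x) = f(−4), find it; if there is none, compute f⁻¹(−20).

-6

Both pieces are strictly increasing (slopes 4 and 8), so each is injective on its own interval.
The left piece maps (−∞, −4) onto (−∞, −17); the right piece maps [−4, ∞) onto [−25, ∞).
These images overlap. In particular f(−4) = −25 (right piece), and solving 4x − 1 = −25 on the left piece gives x = −6 < −4.
So f(−6) = f(−4) with −6 ≠ −4, and f is not injective. This x = −6 is the requested value below −4.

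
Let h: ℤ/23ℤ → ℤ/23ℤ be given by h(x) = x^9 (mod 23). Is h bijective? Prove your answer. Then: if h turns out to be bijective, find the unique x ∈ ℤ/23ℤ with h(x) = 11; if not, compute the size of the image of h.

Since 23 is prime, the nonzero elements of ℤ/23ℤ form a cyclic group of order 22.
As gcd(9, 22) = 1, raising to the 9th power is a bijection on this group: if u^9 ≡ v^9 then (uv^{−1})^9 = 1, and the only element of order dividing gcd(9, 22) = 1 is 1, so u = v.
With h(0) = 0 this makes h injective on all of ℤ/23ℤ, hence bijective (finite equal-size domain and codomain). In particular h is bijective.
Since h is bijective, we find the preimage of 11. The inverse of x ↦ x^9 on (ℤ/23ℤ)^× is x ↦ x^5, because 9·5 = 45 = 2·22 + 1 ≡ 1 (mod 22) and x^{22} = 1 for x ≠ 0 (Fermat). So h⁻¹(11) = 11^5 mod 23.
Repeated squaring mod 23: 11^1 ≡ 11, 11^2 ≡ 11² = 121 ≡ 6, 11^4 ≡ 6² = 36 ≡ 13. Since 5 = 4 + 1, 11^5 ≡ 13·11: 13·11 = 143 ≡ 5. So 11^5 ≡ 5 (mod 23).
Hence h⁻¹(11) = 5.

5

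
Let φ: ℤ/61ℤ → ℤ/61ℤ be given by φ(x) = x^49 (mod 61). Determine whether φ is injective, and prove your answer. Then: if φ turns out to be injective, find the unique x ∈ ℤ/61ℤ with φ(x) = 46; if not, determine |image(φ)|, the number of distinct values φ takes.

Since 61 is prime, the nonzero elements of ℤ/61ℤ form a cyclic group of order 60.
As gcd(49, 60) = 1, raising to the 49th power is a bijection on this group: if s^49 ≡ t^49 then (st^{−1})^49 = 1, and the only element of order dividing gcd(49, 60) = 1 is 1, so s = t.
With φ(0) = 0 this makes φ injective on all of ℤ/61ℤ, hence bijective (finite equal-size domain and codomain). In particular φ is injective.
Since φ is injective, we find the preimage of 46. The inverse of x ↦ x^49 on (ℤ/61ℤ)^× is x ↦ x^49, because 49·49 = 2401 = 40·60 + 1 ≡ 1 (mod 60) and x^{60} = 1 for x ≠ 0 (Fermat). So φ⁻¹(46) = 46^49 mod 61.
Repeated squaring mod 61: 46^1 ≡ 46, 46^2 ≡ 46² = 2116 ≡ 42, 46^4 ≡ 42² = 1764 ≡ 56, 46^8 ≡ 56² = 3136 ≡ 25, 46^16 ≡ 25² = 625 ≡ 15, 46^32 ≡ 15² = 225 ≡ 42. Since 49 = 32 + 16 + 1, 46^49 ≡ 42·15·46: 42·15 = 630 ≡ 20, then 20·46 = 920 ≡ 5. So 46^49 ≡ 5 (mod 61).
Hence φ⁻¹(46) = 5.

5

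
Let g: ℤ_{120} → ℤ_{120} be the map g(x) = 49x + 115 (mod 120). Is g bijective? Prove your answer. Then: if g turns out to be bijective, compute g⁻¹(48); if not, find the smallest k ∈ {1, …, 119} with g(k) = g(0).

77

Suppose g(u) = g(v) in ℤ_{120}. Then 49u + 115 ≡ 49v + 115 (mod 120), hence 49(u − v) ≡ 0 (mod 120).
Since gcd(49, 120) = 1, 49 is invertible modulo 120, so u − v ≡ 0 (mod 120), i.e. u = v.
We now compute 49⁻¹ mod 120 explicitly. Euclid's algorithm: 120 = 2·49 + 22, 49 = 2·22 + 5, 22 = 4·5 + 2, 5 = 2·2 + 1; back-substituting gives 1 = 49·49 − 20·120, so 49⁻¹ ≡ 49 (mod 120).
Then y ↦ 49(y − 115) is a two-sided inverse to g, so every y ∈ ℤ_{120} has a preimage.
Hence g is bijective.
Since g is bijective, we find g⁻¹(48): we need 49x ≡ 48 − 115 ≡ 53 (mod 120). Using 49⁻¹ = 49: x ≡ 49·53 = 2597 = 21·120 + 77, so x = 77.
Check: g(77) = 49·77 + 115 = 3888 = 32·120 + 48 ≡ 48 (mod 120).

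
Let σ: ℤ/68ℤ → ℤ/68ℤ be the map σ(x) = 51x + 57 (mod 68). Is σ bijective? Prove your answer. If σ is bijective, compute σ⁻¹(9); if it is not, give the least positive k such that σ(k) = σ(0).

Recall that injectivity means: for all u, v in the domain, σ(u) = σ(v) implies u = v.
We have gcd(51, 68) = 17 > 1. Taking u = 0 and v = 4: σ(0) = 57 and σ(4) = 51·4 + 57 = 261 ≡ 57 (mod 68).
So σ(0) = σ(4) while 0 ≠ 4, therefore σ is not injective, hence not bijective.
Since σ is not bijective, we find the least positive k with σ(k) = σ(0): this means 51k ≡ 0 (mod 68), i.e. 68 ∣ 51k. Since gcd(51, 68) = 17, dividing through by 17 this holds exactly when 4 ∣ 3k, and as gcd(3, 4) = 1, exactly when 4 ∣ k.
The smallest positive such k is 4.

4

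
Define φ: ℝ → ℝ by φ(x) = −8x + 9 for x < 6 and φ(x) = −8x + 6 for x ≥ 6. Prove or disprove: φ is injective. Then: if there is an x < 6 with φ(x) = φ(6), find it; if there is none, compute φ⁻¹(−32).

41/8

Both pieces are strictly decreasing (slopes −8 and −8), so each is injective on its own interval.
The left piece maps (−∞, 6) onto (−39, ∞); the right piece maps [6, ∞) onto (−∞, −42].
These images are disjoint, so no value is attained by both pieces. Thus φ is injective.
Because the two images are disjoint, no x < 6 has φ(x) = φ(6), so we compute φ⁻¹(−32): −32 lies in (−39, ∞), so solve −8x + 9 = −32: x = (−32 − 9)/(−8) = 41/8.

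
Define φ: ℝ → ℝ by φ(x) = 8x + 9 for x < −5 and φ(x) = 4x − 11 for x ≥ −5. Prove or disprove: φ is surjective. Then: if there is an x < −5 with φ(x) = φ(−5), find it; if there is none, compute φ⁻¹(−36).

-45/8

Both pieces are strictly increasing (slopes 8 and 4), so each is injective on its own interval.
The left piece maps (−∞, −5) onto (−∞, −31); the right piece maps [−5, ∞) onto [−31, ∞).
These images together cover ℝ, so φ is surjective.
Because the two images are disjoint, no x < −5 has φ(x) = φ(−5), so we compute φ⁻¹(−36): −36 lies in (−∞, −31), so solve 8x + 9 = −36: x = (−36 − 9)/8 = −45/8.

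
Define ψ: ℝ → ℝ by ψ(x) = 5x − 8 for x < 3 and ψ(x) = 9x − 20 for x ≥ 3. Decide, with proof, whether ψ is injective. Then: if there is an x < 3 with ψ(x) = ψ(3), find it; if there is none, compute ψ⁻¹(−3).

Both pieces are strictly increasing (slopes 5 and 9), so each is injective on its own interval.
The left piece maps (−∞, 3) onto (−∞, 7); the right piece maps [3, ∞) onto [7, ∞).
These images are disjoint, so no value is attained by both pieces. Hence ψ is injective.
Because the two images are disjoint, no x < 3 has ψ(x) = ψ(3), so we compute ψ⁻¹(−3): −3 lies in (−∞, 7), so solve 5x − 8 = −3: x = (−3 + 8)/5 = 1.

1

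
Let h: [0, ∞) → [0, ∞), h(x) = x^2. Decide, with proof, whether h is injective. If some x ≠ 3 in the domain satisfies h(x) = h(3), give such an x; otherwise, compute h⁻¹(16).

4

On [0, ∞), x ↦ x^2 is strictly increasing, so h(a) = h(b) forces a = b. Thus h is injective.
Since x ↦ x^2 is strictly increasing on [0, ∞), it is injective there, so no x ≠ 3 in the domain has h(x) = h(3). We therefore compute h⁻¹(16) = 16^{1/2} = 4 (indeed 4^2 = 16).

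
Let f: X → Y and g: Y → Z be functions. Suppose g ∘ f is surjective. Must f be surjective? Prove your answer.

not surjective

No. Take X = {1, 2, 3}, Y = {1, 2, 3, 4}, Z = {1}, f(a) = 1 for every a ∈ X, and g(b) = 1 for every b ∈ Y.
Then g ∘ f is surjective onto {1}, but 4 ∈ Y has no preimage under f, so f is not surjective.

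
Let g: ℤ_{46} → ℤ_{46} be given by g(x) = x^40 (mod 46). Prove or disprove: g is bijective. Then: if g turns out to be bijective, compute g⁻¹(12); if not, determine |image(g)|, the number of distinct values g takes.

24

g(22): Repeated squaring mod 46: 22^1 ≡ 22, 22^2 ≡ 22² = 484 ≡ 24, 22^4 ≡ 24² = 576 ≡ 24, 22^8 ≡ 24² = 576 ≡ 24, 22^16 ≡ 24² = 576 ≡ 24, 22^32 ≡ 24² = 576 ≡ 24. Since 40 = 32 + 8, 22^40 ≡ 24·24: 24·24 = 576 ≡ 24. So 22^40 ≡ 24 (mod 46).
g(24): Repeated squaring mod 46: 24^1 ≡ 24, 24^2 ≡ 24² = 576 ≡ 24, 24^4 ≡ 24² = 576 ≡ 24, 24^8 ≡ 24² = 576 ≡ 24, 24^16 ≡ 24² = 576 ≡ 24, 24^32 ≡ 24² = 576 ≡ 24. Since 40 = 32 + 8, 24^40 ≡ 24·24: 24·24 = 576 ≡ 24. So 24^40 ≡ 24 (mod 46).
So g(22) = g(24) = 24 while 22 ≠ 24, so g is not injective, hence not bijective.
Since g is not bijective, we determine |image(g)|. Computing x^40 mod 46 for each x (by repeated squaring, reducing mod 46 at every step), the values g(0), g(1), …, g(45) are: 0, 1, 36, 25, 8, 29, 26, 41, 12, 27, 32, 39, 16, 9, 4, 35, 18, 3, 6, 31, 2, 13, 24, 23, 24, 13, 2, 31, 6, 3, 18, 35, 4, 9, 16, 39, 32, 27, 12, 41, 26, 29, 8, 25, 36, 1.
The distinct values are {0, 1, 2, 3, 4, 6, 8, 9, 12, 13, 16, 18, 23, 24, 25, 26, 27, 29, 31, 32, 35, 36, 39, 41}; there are 24 of them.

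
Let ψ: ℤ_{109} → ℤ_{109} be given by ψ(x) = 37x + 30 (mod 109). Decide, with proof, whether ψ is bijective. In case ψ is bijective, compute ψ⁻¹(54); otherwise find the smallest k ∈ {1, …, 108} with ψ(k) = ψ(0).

Suppose ψ(x_1) = ψ(x_2) in ℤ_{109}. Then 37x_1 + 30 ≡ 37x_2 + 30 (mod 109), so 37(x_1 − x_2) ≡ 0 (mod 109).
Since gcd(37, 109) = 1, 37 is invertible modulo 109, thus x_1 − x_2 ≡ 0 (mod 109), i.e. x_1 = x_2.
We now compute 37⁻¹ mod 109 explicitly. Euclid's algorithm: 109 = 2·37 + 35, 37 = 1·35 + 2, 35 = 17·2 + 1; back-substituting gives 1 = 56·37 − 19·109, so 37⁻¹ ≡ 56 (mod 109).
For any y ∈ ℤ_{109}, x = 56(y − 30) mod 109 satisfies ψ(x) = 37·56(y − 30) + 30 ≡ y (since 37·56 ≡ 1 mod 109). So every y has a preimage.
Therefore ψ is bijective.
Since ψ is bijective, we find ψ⁻¹(54): we need 37x ≡ 54 − 30 ≡ 24 (mod 109). Using 37⁻¹ = 56: x ≡ 56·24 = 1344 = 12·109 + 36, so x = 36.
Check: ψ(36) = 37·36 + 30 = 1362 = 12·109 + 54 ≡ 54 (mod 109).

36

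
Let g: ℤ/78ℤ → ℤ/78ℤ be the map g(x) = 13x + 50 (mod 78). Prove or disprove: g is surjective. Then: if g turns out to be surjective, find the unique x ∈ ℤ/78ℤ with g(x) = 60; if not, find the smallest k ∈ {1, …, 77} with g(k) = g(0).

6

Recall: g is surjective if every y in the codomain equals g(x) for some x in the domain.
Since gcd(13, 78) = 13, we have 13x ≡ 0 (mod 13) for all x, so g(x) ≡ 11 (mod 13).
But 0 ≢ 11 (mod 13), so 0 ∈ ℤ/78ℤ has no preimage. Thus g is not surjective.
Since g is not surjective, we find the least positive k with g(k) = g(0): this means 13k ≡ 0 (mod 78), i.e. 78 ∣ 13k. Since gcd(13, 78) = 13, dividing through by 13 this holds exactly when 6 ∣ k.
The smallest positive such k is 6.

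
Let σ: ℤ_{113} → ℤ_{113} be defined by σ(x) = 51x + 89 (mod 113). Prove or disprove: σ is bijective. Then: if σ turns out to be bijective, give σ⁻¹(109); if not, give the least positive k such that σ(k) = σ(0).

Suppose σ(a) = σ(b) in ℤ_{113}. Then 51a + 89 ≡ 51b + 89 (mod 113), so 51(a − b) ≡ 0 (mod 113).
Since gcd(51, 113) = 1, 51 is invertible modulo 113, therefore a − b ≡ 0 (mod 113), i.e. a = b.
We now compute 51⁻¹ mod 113 explicitly. Euclid's algorithm: 113 = 2·51 + 11, 51 = 4·11 + 7, 11 = 1·7 + 4, 7 = 1·4 + 3, 4 = 1·3 + 1; back-substituting gives 1 = 82·51 − 37·113, so 51⁻¹ ≡ 82 (mod 113).
Then y ↦ 82(y − 89) is a two-sided inverse to σ, so every y ∈ ℤ_{113} has a preimage.
Therefore σ is bijective.
Since σ is bijective, we find σ⁻¹(109): we need 51x ≡ 109 − 89 ≡ 20 (mod 113). Using 51⁻¹ = 82: x ≡ 82·20 = 1640 = 14·113 + 58, so x = 58.
Check: σ(58) = 51·58 + 89 = 3047 = 26·113 + 109 ≡ 109 (mod 113).

58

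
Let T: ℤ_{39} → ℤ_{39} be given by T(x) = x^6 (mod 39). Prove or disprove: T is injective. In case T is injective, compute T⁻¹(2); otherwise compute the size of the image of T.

6

T(1) = 1^6 = 1.
T(4): Repeated squaring mod 39: 4^1 ≡ 4, 4^2 ≡ 4² = 16, 4^4 ≡ 16² = 256 ≡ 22. Since 6 = 4 + 2, 4^6 ≡ 22·16: 22·16 = 352 ≡ 1. So 4^6 ≡ 1 (mod 39).
So T(1) = T(4) = 1 while 1 ≠ 4, therefore T is not injective.
Since T is not injective, we determine |image(T)|. Computing x^6 mod 39 for each x (by repeated squaring, reducing mod 39 at every step), the values T(0), T(1), …, T(38) are: 0, 1, 25, 27, 1, 25, 12, 25, 25, 27, 1, 25, 27, 13, 1, 12, 1, 1, 12, 25, 25, 12, 1, 1, 12, 1, 13, 27, 25, 1, 27, 25, 25, 12, 25, 1, 27, 25, 1.
The distinct values are {0, 1, 12, 13, 25, 27}; there are 6 of them.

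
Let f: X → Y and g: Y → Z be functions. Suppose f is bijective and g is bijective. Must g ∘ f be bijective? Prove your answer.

Injectivity: if g(f(s)) = g(f(t)) then f(s) = f(t) (g injective) so s = t (f injective).
Surjectivity: for c ∈ Z pick b with g(b) = c, then a with f(a) = b; then (g ∘ f)(a) = c.
Hence g ∘ f is bijective.

bijective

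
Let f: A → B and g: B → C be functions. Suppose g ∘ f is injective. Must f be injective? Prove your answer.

injective

Suppose f(u) = f(v). Applying g: (g ∘ f)(u) = (g ∘ f)(v). Since g ∘ f is injective, u = v. Thus f is injective.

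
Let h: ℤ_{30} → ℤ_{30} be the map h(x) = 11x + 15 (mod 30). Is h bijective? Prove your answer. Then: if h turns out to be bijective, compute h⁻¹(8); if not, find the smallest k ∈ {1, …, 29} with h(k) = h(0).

13

Suppose h(s) = h(t) in ℤ_{30}. Then 11s + 15 ≡ 11t + 15 (mod 30), so 11(s − t) ≡ 0 (mod 30).
Since gcd(11, 30) = 1, 11 is invertible modulo 30, therefore s − t ≡ 0 (mod 30), i.e. s = t.
We now compute 11⁻¹ mod 30 explicitly. Euclid's algorithm: 30 = 2·11 + 8, 11 = 1·8 + 3, 8 = 2·3 + 2, 3 = 1·2 + 1; back-substituting gives 1 = 11·11 − 4·30, so 11⁻¹ ≡ 11 (mod 30).
For any y ∈ ℤ_{30}, x = 11(y − 15) mod 30 satisfies h(x) = 11·11(y − 15) + 15 ≡ y (since 11·11 ≡ 1 mod 30). So every y has a preimage.
So h is bijective.
Since h is bijective, we compute h⁻¹(8): solve 11x + 15 ≡ 8 (mod 30), i.e. 11x ≡ 23 (mod 30).
Multiplying by 11⁻¹ = 11 gives x ≡ 11·23 = 253 = 8·30 + 13 ≡ 13 (mod 30).
Check: h(13) = 11·13 + 15 = 158 = 5·30 + 8 ≡ 8 (mod 30).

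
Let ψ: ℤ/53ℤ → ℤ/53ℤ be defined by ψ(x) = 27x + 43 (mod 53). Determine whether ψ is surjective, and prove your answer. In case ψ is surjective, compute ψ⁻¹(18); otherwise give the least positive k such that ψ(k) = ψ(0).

Since gcd(27, 53) = 1, 27 is invertible modulo 53. Euclid's algorithm: 53 = 1·27 + 26, 27 = 1·26 + 1; back-substituting gives 1 = 2·27 − 1·53, so 27⁻¹ ≡ 2 (mod 53).
Then y ↦ 2(y − 43) is a two-sided inverse to ψ, so every y ∈ ℤ/53ℤ has a preimage.
Therefore ψ is surjective.
Since ψ is surjective, we find ψ⁻¹(18): we need 27x ≡ 18 − 43 ≡ 28 (mod 53). Using 27⁻¹ = 2: x ≡ 2·28 = 56 = 1·53 + 3, so x = 3.
Check: ψ(3) = 27·3 + 43 = 124 = 2·53 + 18 ≡ 18 (mod 53).

3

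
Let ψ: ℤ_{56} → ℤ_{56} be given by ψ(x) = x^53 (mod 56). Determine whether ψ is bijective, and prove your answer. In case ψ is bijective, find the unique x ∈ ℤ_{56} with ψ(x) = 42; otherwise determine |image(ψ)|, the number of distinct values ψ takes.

ψ(0) = 0^53 = 0.
ψ(14): Repeated squaring mod 56: 14^1 ≡ 14, 14^2 ≡ 14² = 196 ≡ 28, 14^4 ≡ 28² = 784 ≡ 0, 14^8 ≡ 0² = 0, 14^16 ≡ 0² = 0, 14^32 ≡ 0² = 0. Since 53 = 32 + 16 + 4 + 1, 14^53 ≡ 0·0·0·14: 0·0 = 0, then 0·0 = 0, then 0·14 = 0. So 14^53 ≡ 0 (mod 56).
So ψ(0) = ψ(14) = 0 while 0 ≠ 14, so ψ is not injective, hence not bijective.
Since ψ is not bijective, we determine |image(ψ)|. Computing x^53 mod 56 for each x (by repeated squaring, reducing mod 56 at every step), the values ψ(0), ψ(1), …, ψ(55) are: 0, 1, 32, 19, 16, 45, 48, 7, 8, 25, 40, 51, 24, 13, 0, 15, 32, 33, 16, 3, 48, 21, 8, 39, 40, 9, 24, 27, 0, 29, 32, 47, 16, 17, 48, 35, 8, 53, 40, 23, 24, 41, 0, 43, 32, 5, 16, 31, 48, 49, 8, 11, 40, 37, 24, 55.
The distinct values are {0, 1, 3, 5, 7, 8, 9, 11, 13, 15, 16, 17, 19, 21, 23, 24, 25, 27, 29, 31, 32, 33, 35, 37, 39, 40, 41, 43, 45, 47, 48, 49, 51, 53, 55}; there are 35 of them.

35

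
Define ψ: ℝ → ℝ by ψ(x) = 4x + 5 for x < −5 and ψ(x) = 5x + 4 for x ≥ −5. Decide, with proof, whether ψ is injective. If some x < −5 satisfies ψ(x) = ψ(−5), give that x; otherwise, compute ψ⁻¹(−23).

-13/2

Both pieces are strictly increasing (slopes 4 and 5), so each is injective on its own interval.
The left piece maps (−∞, −5) onto (−∞, −15); the right piece maps [−5, ∞) onto [−21, ∞).
These images overlap. In particular ψ(−5) = −21 (right piece), and solving 4x + 5 = −21 on the left piece gives x = −13/2 < −5.
So ψ(−13/2) = ψ(−5) with −13/2 ≠ −5, and ψ is not injective. This x = −13/2 is the requested value below −5.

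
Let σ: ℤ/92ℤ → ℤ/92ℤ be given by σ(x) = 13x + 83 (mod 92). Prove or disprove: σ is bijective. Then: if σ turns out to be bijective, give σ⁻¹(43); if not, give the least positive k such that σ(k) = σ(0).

4

Suppose σ(x_1) = σ(x_2) in ℤ/92ℤ. Then 13x_1 + 83 ≡ 13x_2 + 83 (mod 92), thus 13(x_1 − x_2) ≡ 0 (mod 92).
Since gcd(13, 92) = 1, 13 is invertible modulo 92, hence x_1 − x_2 ≡ 0 (mod 92), i.e. x_1 = x_2.
We now compute 13⁻¹ mod 92 explicitly. Euclid's algorithm: 92 = 7·13 + 1; back-substituting gives 1 = 85·13 − 12·92, so 13⁻¹ ≡ 85 (mod 92).
Then y ↦ 85(y − 83) is a two-sided inverse to σ, so every y ∈ ℤ/92ℤ has a preimage.
Hence σ is bijective.
Since σ is bijective, we find σ⁻¹(43): we need 13x ≡ 43 − 83 ≡ 52 (mod 92). Using 13⁻¹ = 85: x ≡ 85·52 = 4420 = 48·92 + 4, so x = 4.
Check: σ(4) = 13·4 + 83 = 135 = 1·92 + 43 ≡ 43 (mod 92).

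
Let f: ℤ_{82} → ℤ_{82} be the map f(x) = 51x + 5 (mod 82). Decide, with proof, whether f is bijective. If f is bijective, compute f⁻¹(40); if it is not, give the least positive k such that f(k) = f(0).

If f(s) = f(t), then 51s ≡ 51t (mod 82). Because gcd(51, 82) = 1, we may cancel 51 to get s ≡ t (mod 82).
We now compute 51⁻¹ mod 82 explicitly. Euclid's algorithm: 82 = 1·51 + 31, 51 = 1·31 + 20, 31 = 1·20 + 11, 20 = 1·11 + 9, 11 = 1·9 + 2, 9 = 4·2 + 1; back-substituting gives 1 = 37·51 − 23·82, so 51⁻¹ ≡ 37 (mod 82).
Then y ↦ 37(y − 5) is a two-sided inverse to f, so every y ∈ ℤ_{82} has a preimage.
So f is bijective.
Since f is bijective, we compute f⁻¹(40): solve 51x + 5 ≡ 40 (mod 82), i.e. 51x ≡ 35 (mod 82).
Multiplying by 51⁻¹ = 37 gives x ≡ 37·35 = 1295 = 15·82 + 65 ≡ 65 (mod 82).
Check: f(65) = 51·65 + 5 = 3320 = 40·82 + 40 ≡ 40 (mod 82).

65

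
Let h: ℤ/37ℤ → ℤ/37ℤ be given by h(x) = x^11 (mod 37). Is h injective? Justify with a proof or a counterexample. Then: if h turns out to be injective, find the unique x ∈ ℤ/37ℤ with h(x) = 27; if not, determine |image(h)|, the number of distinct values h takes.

Since 37 is prime, the nonzero elements of ℤ/37ℤ form a cyclic group of order 36.
As gcd(11, 36) = 1, raising to the 11th power is a bijection on this group: if u^11 ≡ v^11 then (uv^{−1})^11 = 1, and the only element of order dividing gcd(11, 36) = 1 is 1, so u = v.
With h(0) = 0 this makes h injective on all of ℤ/37ℤ, hence bijective (finite equal-size domain and codomain). In particular h is injective.
Since h is injective, we find the preimage of 27. The inverse of x ↦ x^11 on (ℤ/37ℤ)^× is x ↦ x^23, because 11·23 = 253 = 7·36 + 1 ≡ 1 (mod 36) and x^{36} = 1 for x ≠ 0 (Fermat). So h⁻¹(27) = 27^23 mod 37.
Repeated squaring mod 37: 27^1 ≡ 27, 27^2 ≡ 27² = 729 ≡ 26, 27^4 ≡ 26² = 676 ≡ 10, 27^8 ≡ 10² = 100 ≡ 26, 27^16 ≡ 26² = 676 ≡ 10. Since 23 = 16 + 4 + 2 + 1, 27^23 ≡ 10·10·26·27: 10·10 = 100 ≡ 26, then 26·26 = 676 ≡ 10, then 10·27 = 270 ≡ 11. So 27^23 ≡ 11 (mod 37).
Hence h⁻¹(27) = 11.

11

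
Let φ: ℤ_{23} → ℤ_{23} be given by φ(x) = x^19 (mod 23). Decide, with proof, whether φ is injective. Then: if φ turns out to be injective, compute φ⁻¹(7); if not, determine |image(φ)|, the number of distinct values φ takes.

5

Since 23 is prime, the nonzero elements of ℤ_{23} form a cyclic group of order 22.
As gcd(19, 22) = 1, raising to the 19th power is a bijection on this group: if a^19 ≡ b^19 then (ab^{−1})^19 = 1, and the only element of order dividing gcd(19, 22) = 1 is 1, so a = b.
With φ(0) = 0 this makes φ injective on all of ℤ_{23}, hence bijective (finite equal-size domain and codomain). In particular φ is injective.
Since φ is injective, we find the preimage of 7. The inverse of x ↦ x^19 on (ℤ_{23})^× is x ↦ x^7, because 19·7 = 133 = 6·22 + 1 ≡ 1 (mod 22) and x^{22} = 1 for x ≠ 0 (Fermat). So φ⁻¹(7) = 7^7 mod 23.
Repeated squaring mod 23: 7^1 ≡ 7, 7^2 ≡ 7² = 49 ≡ 3, 7^4 ≡ 3² = 9. Since 7 = 4 + 2 + 1, 7^7 ≡ 9·3·7: 9·3 = 27 ≡ 4, then 4·7 = 28 ≡ 5. So 7^7 ≡ 5 (mod 23).
Hence φ⁻¹(7) = 5.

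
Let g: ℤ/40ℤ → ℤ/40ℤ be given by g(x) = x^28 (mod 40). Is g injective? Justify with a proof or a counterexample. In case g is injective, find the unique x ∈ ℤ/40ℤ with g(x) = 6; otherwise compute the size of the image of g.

4

g(1) = 1^28 = 1.
g(3): Repeated squaring mod 40: 3^1 ≡ 3, 3^2 ≡ 3² = 9, 3^4 ≡ 9² = 81 ≡ 1, 3^8 ≡ 1² = 1, 3^16 ≡ 1² = 1. Since 28 = 16 + 8 + 4, 3^28 ≡ 1·1·1: 1·1 = 1, then 1·1 = 1. So 3^28 ≡ 1 (mod 40).
So g(1) = g(3) = 1 while 1 ≠ 3, so g is not injective.
Since g is not injective, we determine |image(g)|. Computing x^28 mod 40 for each x (by repeated squaring, reducing mod 40 at every step), the values g(0), g(1), …, g(39) are: 0, 1, 16, 1, 16, 25, 16, 1, 16, 1, 0, 1, 16, 1, 16, 25, 16, 1, 16, 1, 0, 1, 16, 1, 16, 25, 16, 1, 16, 1, 0, 1, 16, 1, 16, 25, 16, 1, 16, 1.
The distinct values are {0, 1, 16, 25}; there are 4 of them.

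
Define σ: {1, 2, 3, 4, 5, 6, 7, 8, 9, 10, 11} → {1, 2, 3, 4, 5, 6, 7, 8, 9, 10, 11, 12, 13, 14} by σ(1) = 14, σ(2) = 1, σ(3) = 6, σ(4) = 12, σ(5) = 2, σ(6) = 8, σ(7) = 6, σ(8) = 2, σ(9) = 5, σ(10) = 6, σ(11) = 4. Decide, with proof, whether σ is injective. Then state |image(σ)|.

σ(3) = 6 = σ(7) with 3 ≠ 7, so σ is not injective.
The image of σ is {1, 2, 4, 5, 6, 8, 12, 14}, which has 8 elements.

8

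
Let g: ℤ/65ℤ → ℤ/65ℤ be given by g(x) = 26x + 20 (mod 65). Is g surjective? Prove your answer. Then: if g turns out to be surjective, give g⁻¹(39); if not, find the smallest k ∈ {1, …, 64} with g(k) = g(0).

5

Since gcd(26, 65) = 13, we have 26x ≡ 0 (mod 13) for all x, so g(x) ≡ 7 (mod 13).
But 0 ≢ 7 (mod 13), so 0 ∈ ℤ/65ℤ has no preimage. So g is not surjective.
Since g is not surjective, we find the least positive k with g(k) = g(0): this means 26k ≡ 0 (mod 65), i.e. 65 ∣ 26k. Since gcd(26, 65) = 13, dividing through by 13 this holds exactly when 5 ∣ 2k, and as gcd(2, 5) = 1, exactly when 5 ∣ k.
The smallest positive such k is 5.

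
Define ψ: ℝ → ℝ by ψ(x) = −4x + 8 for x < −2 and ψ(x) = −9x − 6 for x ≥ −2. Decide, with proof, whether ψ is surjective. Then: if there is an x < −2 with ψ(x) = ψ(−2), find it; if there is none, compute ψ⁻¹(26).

Both pieces are strictly decreasing (slopes −4 and −9), so each is injective on its own interval.
The left piece maps (−∞, −2) onto (16, ∞); the right piece maps [−2, ∞) onto (−∞, 12].
The union (16, ∞) ∪ (−∞, 12] omits the interval between 16 and 12; in particular 16 has no preimage. So ψ is not surjective.
Because the two images are disjoint, no x < −2 has ψ(x) = ψ(−2), so we compute ψ⁻¹(26): 26 lies in (16, ∞), so solve −4x + 8 = 26: x = (26 − 8)/(−4) = −9/2.

-9/2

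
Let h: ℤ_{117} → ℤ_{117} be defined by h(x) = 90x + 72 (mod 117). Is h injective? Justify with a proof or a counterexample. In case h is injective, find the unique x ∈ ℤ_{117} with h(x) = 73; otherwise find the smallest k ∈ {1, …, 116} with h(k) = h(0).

13

Recall that injectivity means: for all a, b in the domain, h(a) = h(b) implies a = b.
We have gcd(90, 117) = 9 > 1. Taking a = 0 and b = 13: h(0) = 72 and h(13) = 90·13 + 72 = 1242 ≡ 72 (mod 117).
So h(0) = h(13) while 0 ≠ 13, therefore h is not injective.
Since h is not injective, we find the least positive k with h(k) = h(0): this means 90k ≡ 0 (mod 117), i.e. 117 ∣ 90k. Since gcd(90, 117) = 9, dividing through by 9 this holds exactly when 13 ∣ 10k, and as gcd(10, 13) = 1, exactly when 13 ∣ k.
The smallest positive such k is 13.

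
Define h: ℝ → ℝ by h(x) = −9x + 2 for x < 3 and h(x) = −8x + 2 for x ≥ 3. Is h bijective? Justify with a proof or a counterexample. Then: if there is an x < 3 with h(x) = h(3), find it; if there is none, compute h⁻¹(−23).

Both pieces are strictly decreasing (slopes −9 and −8), so each is injective on its own interval.
The left piece maps (−∞, 3) onto (−25, ∞); the right piece maps [3, ∞) onto (−∞, −22].
These images overlap. In particular h(3) = −22 (right piece), and solving −9x + 2 = −22 on the left piece gives x = 8/3 < 3.
So h(8/3) = h(3) with 8/3 ≠ 3, and h is not injective, hence not bijective. This x = 8/3 is the requested value below 3.

8/3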